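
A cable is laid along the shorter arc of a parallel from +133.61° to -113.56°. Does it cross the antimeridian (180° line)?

Yes

Naïve |-113.56 − 133.61| = 247.17° > 180°, so the shorter arc goes the other way round — across 180°.
Signed shortest Δλ = ((-113.56 − 133.61 + 180) mod 360) − 180 = 112.83°.
Going east by 112.83° from +133.61° passes through 180° before reaching -113.56°.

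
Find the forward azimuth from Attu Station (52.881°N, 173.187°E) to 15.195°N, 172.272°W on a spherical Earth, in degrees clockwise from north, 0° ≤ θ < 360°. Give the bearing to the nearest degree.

Δλ = -172.272 − 173.187 = -345.459°; wrapped into (−180°, 180°]: 14.541°.
θ = atan2( sin Δλ · cos φ₂ , cos φ₁ · sin φ₂ − sin φ₁ · cos φ₂ · cos Δλ )
  = atan2(0.24230, -0.58669) = 157.560° → normalised to [0°, 360°): 157.560°.

158°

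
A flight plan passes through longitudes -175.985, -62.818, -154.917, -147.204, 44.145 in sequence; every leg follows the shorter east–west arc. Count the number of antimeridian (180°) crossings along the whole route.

1

Leg 1: -175.985° → -62.818°, shortest Δλ = 113.167° (east) — does not cross 180°.
Leg 2: -62.818° → -154.917°, shortest Δλ = -92.099° (west) — does not cross 180°.
Leg 3: -154.917° → -147.204°, shortest Δλ = 7.713° (east) — does not cross 180°.
Leg 4: -147.204° → +44.145°, shortest Δλ = -168.651° (west) — crosses 180°.
Total crossings: 1.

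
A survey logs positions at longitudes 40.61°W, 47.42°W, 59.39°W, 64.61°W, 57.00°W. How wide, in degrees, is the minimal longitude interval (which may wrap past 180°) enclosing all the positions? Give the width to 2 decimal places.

Sort the longitudes: -64.61°, -59.39°, -57.00°, -47.42°, -40.61°.
Eastward gaps between consecutive values (wrapping around): 5.22°, 2.39°, 9.58°, 6.81°, 336.00°.
Largest gap = 336.00° ⇒ minimal covering band is its complement: 360° − 336.00° = 24.00°.
Band runs from -64.61° eastward to -40.61°.

24.00°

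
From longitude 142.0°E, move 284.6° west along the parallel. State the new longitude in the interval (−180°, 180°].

142.6°W

Start at +142.0°; shift −284.6° → -142.6°.
-142.6° already lies in (−180°, 180°].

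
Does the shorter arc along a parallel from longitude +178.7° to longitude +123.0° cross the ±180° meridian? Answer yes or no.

Signed shortest Δλ = ((123.0 − 178.7 + 180) mod 360) − 180 = -55.7°.
Going west by 55.7° from +178.7° reaches +123.0° without touching 180°.

No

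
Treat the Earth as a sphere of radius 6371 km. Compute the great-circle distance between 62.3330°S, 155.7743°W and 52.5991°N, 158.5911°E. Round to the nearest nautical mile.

7230 nmi

Δλ = 158.5911 − -155.7743 = 314.3654°; wrapped into (−180°, 180°]: -45.6346°.
Δφ = 52.5991 − -62.3330 = 114.9321°.
a = sin²(Δφ/2) + cos φ₁ · cos φ₂ · sin²(Δλ/2) = 0.753185.
c = 2·atan2(√a, √(1−a)) = 2.10177 rad → d = 6371·c ≈ 13390.35 km ≈ 7230.21 nmi.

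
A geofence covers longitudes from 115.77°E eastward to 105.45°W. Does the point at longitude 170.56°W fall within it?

Yes

Band width going east from +115.77° to -105.45°: ((-105.45 − 115.77) mod 360) = 138.78°.
Offset of -170.56° east of the west edge: ((-170.56 − 115.77) mod 360) = 73.67°.
73.67° ≤ 138.78° ⇒ inside.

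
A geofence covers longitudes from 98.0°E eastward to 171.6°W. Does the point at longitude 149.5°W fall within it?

No

Band width going east from +98.0° to -171.6°: ((-171.6 − 98.0) mod 360) = 90.4°.
Offset of -149.5° east of the west edge: ((-149.5 − 98.0) mod 360) = 112.5°.
112.5° > 90.4° ⇒ outside.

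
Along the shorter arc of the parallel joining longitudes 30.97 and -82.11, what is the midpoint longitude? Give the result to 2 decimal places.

Signed shortest Δλ from +30.97° to -82.11° is -113.08°.
Midpoint longitude = +30.97° + (-113.08°)/2 = +30.97° − 56.54° = -25.57°.

-25.57°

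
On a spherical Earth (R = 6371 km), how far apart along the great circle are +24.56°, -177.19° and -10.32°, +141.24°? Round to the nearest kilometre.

Δλ = 141.24 − -177.19 = 318.43°; wrapped into (−180°, 180°]: -41.57°.
Δφ = -10.32 − 24.56 = -34.88°.
a = sin²(Δφ/2) + cos φ₁ · cos φ₂ · sin²(Δλ/2) = 0.202505.
c = 2·atan2(√a, √(1−a)) = 0.93354 rad → d = 6371·c ≈ 5947.61 km.

5948 km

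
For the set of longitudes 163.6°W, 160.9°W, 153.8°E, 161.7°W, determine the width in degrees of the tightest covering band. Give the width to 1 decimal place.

Sort the longitudes: -163.6°, -161.7°, -160.9°, +153.8°.
Eastward gaps between consecutive values (wrapping around): 1.9°, 0.8°, 314.7°, 42.6°.
Largest gap = 314.7° ⇒ minimal covering band is its complement: 360° − 314.7° = 45.3°.
Band runs from +153.8° eastward to -160.9°, crossing the antimeridian.

45.3°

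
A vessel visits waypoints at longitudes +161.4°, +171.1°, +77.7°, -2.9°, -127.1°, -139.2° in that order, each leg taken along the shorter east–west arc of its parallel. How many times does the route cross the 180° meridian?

Leg 1: +161.4° → +171.1°, shortest Δλ = 9.7° (east) — does not cross 180°.
Leg 2: +171.1° → +77.7°, shortest Δλ = -93.4° (west) — does not cross 180°.
Leg 3: +77.7° → -2.9°, shortest Δλ = -80.6° (west) — does not cross 180°.
Leg 4: -2.9° → -127.1°, shortest Δλ = -124.2° (west) — does not cross 180°.
Leg 5: -127.1° → -139.2°, shortest Δλ = -12.1° (west) — does not cross 180°.
Total crossings: 0.

0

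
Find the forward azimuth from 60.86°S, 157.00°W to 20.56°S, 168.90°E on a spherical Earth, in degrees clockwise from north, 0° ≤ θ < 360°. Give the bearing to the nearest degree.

314°

Δλ = 168.90 − -157.00 = 325.90°; wrapped into (−180°, 180°]: -34.10°.
θ = atan2( sin Δλ · cos φ₂ , cos φ₁ · sin φ₂ − sin φ₁ · cos φ₂ · cos Δλ )
  = atan2(-0.52493, 0.50618) = -46.042° → normalised to [0°, 360°): 313.958°.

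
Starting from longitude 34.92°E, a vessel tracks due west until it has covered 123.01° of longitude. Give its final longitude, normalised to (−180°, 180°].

Start at +34.92°; shift −123.01° → -88.09°.
-88.09° already lies in (−180°, 180°].

88.09°W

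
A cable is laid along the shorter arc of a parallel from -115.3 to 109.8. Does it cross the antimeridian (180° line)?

Yes

Naïve |109.8 − -115.3| = 225.1° > 180°, so the shorter arc goes the other way round — across 180°.
Signed shortest Δλ = ((109.8 − -115.3 + 180) mod 360) − 180 = -134.9°.
Going west by 134.9° from -115.3° passes through 180° before reaching +109.8°.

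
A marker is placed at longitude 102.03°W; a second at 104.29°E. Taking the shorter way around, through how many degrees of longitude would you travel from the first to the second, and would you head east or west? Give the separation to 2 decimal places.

153.68° west

Raw difference: 104.29 − -102.03 = 206.32°.
Normalise into (−180°, 180°]: 206.32° − 360° = -153.68°.
Negative ⇒ the second point lies to the west; separation 153.68°.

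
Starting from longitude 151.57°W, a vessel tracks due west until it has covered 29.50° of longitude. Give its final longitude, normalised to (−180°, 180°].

Start at -151.57°; shift −29.50° → -181.07°.
-181.07° lies outside (−180°, 180°]; add 360° → +178.93°.

178.93°E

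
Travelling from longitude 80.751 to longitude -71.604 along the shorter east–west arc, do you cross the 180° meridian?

No

Signed shortest Δλ = ((-71.604 − 80.751 + 180) mod 360) − 180 = -152.355°.
Going west by 152.355° from +80.751° reaches -71.604° without touching 180°.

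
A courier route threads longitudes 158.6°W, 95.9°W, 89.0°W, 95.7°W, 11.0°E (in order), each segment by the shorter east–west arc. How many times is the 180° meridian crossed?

Leg 1: -158.6° → -95.9°, shortest Δλ = 62.7° (east) — does not cross 180°.
Leg 2: -95.9° → -89.0°, shortest Δλ = 6.9° (east) — does not cross 180°.
Leg 3: -89.0° → -95.7°, shortest Δλ = -6.7° (west) — does not cross 180°.
Leg 4: -95.7° → +11.0°, shortest Δλ = 106.7° (east) — does not cross 180°.
Total crossings: 0.

0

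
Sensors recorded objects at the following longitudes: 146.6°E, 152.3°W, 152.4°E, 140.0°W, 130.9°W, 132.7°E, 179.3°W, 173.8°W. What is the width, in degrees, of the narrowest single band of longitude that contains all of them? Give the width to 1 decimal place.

96.4°

Sort the longitudes: -179.3°, -173.8°, -152.3°, -140.0°, -130.9°, +132.7°, +146.6°, +152.4°.
Eastward gaps between consecutive values (wrapping around): 5.5°, 21.5°, 12.3°, 9.1°, 263.6°, 13.9°, 5.8°, 28.3°.
Largest gap = 263.6° ⇒ minimal covering band is its complement: 360° − 263.6° = 96.4°.
Band runs from +132.7° eastward to -130.9°, crossing the antimeridian.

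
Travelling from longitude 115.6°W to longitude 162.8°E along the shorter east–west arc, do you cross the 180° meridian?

Naïve |162.8 − -115.6| = 278.4° > 180°, so the shorter arc goes the other way round — across 180°.
Signed shortest Δλ = ((162.8 − -115.6 + 180) mod 360) − 180 = -81.6°.
Going west by 81.6° from -115.6° passes through 180° before reaching +162.8°.

Yes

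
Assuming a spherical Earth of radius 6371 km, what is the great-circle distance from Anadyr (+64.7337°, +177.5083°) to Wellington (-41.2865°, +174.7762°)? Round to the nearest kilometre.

Δλ = 174.7762 − 177.5083 = -2.7321°.
Δφ = -41.2865 − 64.7337 = -106.0202°.
a = sin²(Δφ/2) + cos φ₁ · cos φ₂ · sin²(Δλ/2) = 0.638170.
c = 2·atan2(√a, √(1−a)) = 1.85078 rad → d = 6371·c ≈ 11791.32 km.

11791 km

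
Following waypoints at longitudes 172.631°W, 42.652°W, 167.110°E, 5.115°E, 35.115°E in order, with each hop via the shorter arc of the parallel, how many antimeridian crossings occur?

Leg 1: -172.631° → -42.652°, shortest Δλ = 129.979° (east) — does not cross 180°.
Leg 2: -42.652° → +167.110°, shortest Δλ = -150.238° (west) — crosses 180°.
Leg 3: +167.110° → +5.115°, shortest Δλ = -161.995° (west) — does not cross 180°.
Leg 4: +5.115° → +35.115°, shortest Δλ = 30.0° (east) — does not cross 180°.
Total crossings: 1.

1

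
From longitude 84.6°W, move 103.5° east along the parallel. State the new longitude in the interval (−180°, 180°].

Start at -84.6°; shift +103.5° → +18.9°.
+18.9° already lies in (−180°, 180°].

18.9°E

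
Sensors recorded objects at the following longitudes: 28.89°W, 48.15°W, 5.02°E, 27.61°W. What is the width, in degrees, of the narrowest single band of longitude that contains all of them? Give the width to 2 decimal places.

53.17°

Sort the longitudes: -48.15°, -28.89°, -27.61°, +5.02°.
Eastward gaps between consecutive values (wrapping around): 19.26°, 1.28°, 32.63°, 306.83°.
Largest gap = 306.83° ⇒ minimal covering band is its complement: 360° − 306.83° = 53.17°.
Band runs from -48.15° eastward to +5.02°.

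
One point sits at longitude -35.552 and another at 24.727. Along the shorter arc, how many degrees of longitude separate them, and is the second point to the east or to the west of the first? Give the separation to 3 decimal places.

60.279° east

Raw difference: 24.727 − -35.552 = 60.279°.
Normalise into (−180°, 180°]: 60.279° stays 60.279°.
Positive ⇒ the second point lies to the east; separation 60.279°.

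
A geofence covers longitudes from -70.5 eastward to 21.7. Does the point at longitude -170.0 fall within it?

Band width going east from -70.5° to +21.7°: ((21.7 − -70.5) mod 360) = 92.2°.
Offset of -170.0° east of the west edge: ((-170.0 − -70.5) mod 360) = 260.5°.
260.5° > 92.2° ⇒ outside.

No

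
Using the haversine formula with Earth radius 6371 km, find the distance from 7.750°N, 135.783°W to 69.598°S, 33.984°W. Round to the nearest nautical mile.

6086 nmi

Δλ = -33.984 − -135.783 = 101.799°.
Δφ = -69.598 − 7.750 = -77.348°.
a = sin²(Δφ/2) + cos φ₁ · cos φ₂ · sin²(Δλ/2) = 0.598511.
c = 2·atan2(√a, √(1−a)) = 1.76912 rad → d = 6371·c ≈ 11271.04 km ≈ 6085.88 nmi.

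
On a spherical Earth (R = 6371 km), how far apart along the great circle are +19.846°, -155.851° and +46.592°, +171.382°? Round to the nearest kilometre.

4203 km

Δλ = 171.382 − -155.851 = 327.233°; wrapped into (−180°, 180°]: -32.767°.
Δφ = 46.592 − 19.846 = 26.746°.
a = sin²(Δφ/2) + cos φ₁ · cos φ₂ · sin²(Δλ/2) = 0.104921.
c = 2·atan2(√a, √(1−a)) = 0.65973 rad → d = 6371·c ≈ 4203.14 km.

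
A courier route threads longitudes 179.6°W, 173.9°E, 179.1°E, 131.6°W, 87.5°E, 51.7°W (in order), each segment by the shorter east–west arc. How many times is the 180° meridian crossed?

3

Leg 1: -179.6° → +173.9°, shortest Δλ = -6.5° (west) — crosses 180°.
Leg 2: +173.9° → +179.1°, shortest Δλ = 5.2° (east) — does not cross 180°.
Leg 3: +179.1° → -131.6°, shortest Δλ = 49.3° (east) — crosses 180°.
Leg 4: -131.6° → +87.5°, shortest Δλ = -140.9° (west) — crosses 180°.
Leg 5: +87.5° → -51.7°, shortest Δλ = -139.2° (west) — does not cross 180°.
Total crossings: 3.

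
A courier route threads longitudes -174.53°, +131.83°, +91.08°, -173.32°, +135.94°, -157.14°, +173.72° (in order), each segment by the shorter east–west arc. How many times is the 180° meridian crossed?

Leg 1: -174.53° → +131.83°, shortest Δλ = -53.64° (west) — crosses 180°.
Leg 2: +131.83° → +91.08°, shortest Δλ = -40.75° (west) — does not cross 180°.
Leg 3: +91.08° → -173.32°, shortest Δλ = 95.6° (east) — crosses 180°.
Leg 4: -173.32° → +135.94°, shortest Δλ = -50.74° (west) — crosses 180°.
Leg 5: +135.94° → -157.14°, shortest Δλ = 66.92° (east) — crosses 180°.
Leg 6: -157.14° → +173.72°, shortest Δλ = -29.14° (west) — crosses 180°.
Total crossings: 5.

5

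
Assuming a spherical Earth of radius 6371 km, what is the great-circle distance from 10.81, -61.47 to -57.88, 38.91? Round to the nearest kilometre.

11637 km

Δλ = 38.91 − -61.47 = 100.38°.
Δφ = -57.88 − 10.81 = -68.69°.
a = sin²(Δφ/2) + cos φ₁ · cos φ₂ · sin²(Δλ/2) = 0.626472.
c = 2·atan2(√a, √(1−a)) = 1.82652 rad → d = 6371·c ≈ 11636.75 km.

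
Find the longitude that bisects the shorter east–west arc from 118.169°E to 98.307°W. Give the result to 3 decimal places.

Signed shortest Δλ from +118.169° to -98.307° is +143.524°.
Midpoint longitude = +118.169° + (+143.524°)/2 = +118.169° + 71.762° = +189.931°.
Normalise into (−180°, 180°]: -170.069°.
(The naïve average (+118.169 + -98.307)/2 = 9.931° is on the wrong side of the globe.)

170.069°W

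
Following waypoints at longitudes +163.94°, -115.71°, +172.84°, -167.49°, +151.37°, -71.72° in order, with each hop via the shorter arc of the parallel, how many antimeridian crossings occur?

5

Leg 1: +163.94° → -115.71°, shortest Δλ = 80.35° (east) — crosses 180°.
Leg 2: -115.71° → +172.84°, shortest Δλ = -71.45° (west) — crosses 180°.
Leg 3: +172.84° → -167.49°, shortest Δλ = 19.67° (east) — crosses 180°.
Leg 4: -167.49° → +151.37°, shortest Δλ = -41.14° (west) — crosses 180°.
Leg 5: +151.37° → -71.72°, shortest Δλ = 136.91° (east) — crosses 180°.
Total crossings: 5.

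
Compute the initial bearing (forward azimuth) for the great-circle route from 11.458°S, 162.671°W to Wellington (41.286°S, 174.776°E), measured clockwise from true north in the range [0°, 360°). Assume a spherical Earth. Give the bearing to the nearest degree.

210°

Δλ = 174.776 − -162.671 = 337.447°; wrapped into (−180°, 180°]: -22.553°.
θ = atan2( sin Δλ · cos φ₂ , cos φ₁ · sin φ₂ − sin φ₁ · cos φ₂ · cos Δλ )
  = atan2(-0.28820, -0.50881) = -150.472° → normalised to [0°, 360°): 209.528°.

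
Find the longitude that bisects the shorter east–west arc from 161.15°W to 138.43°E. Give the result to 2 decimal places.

Signed shortest Δλ from -161.15° to +138.43° is -60.42°.
Midpoint longitude = -161.15° + (-60.42°)/2 = -161.15° − 30.21° = -191.36°.
Normalise into (−180°, 180°]: +168.64°.
(The naïve average (-161.15 + +138.43)/2 = -11.36° is on the wrong side of the globe.)

168.64°E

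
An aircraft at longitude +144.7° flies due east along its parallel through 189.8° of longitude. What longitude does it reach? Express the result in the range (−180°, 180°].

Start at +144.7°; shift +189.8° → +334.5°.
+334.5° lies outside (−180°, 180°]; subtract 360° → -25.5°.

-25.5°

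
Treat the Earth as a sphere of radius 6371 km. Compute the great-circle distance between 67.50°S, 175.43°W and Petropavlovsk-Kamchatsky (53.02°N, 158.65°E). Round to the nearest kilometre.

13574 km

Δλ = 158.65 − -175.43 = 334.08°; wrapped into (−180°, 180°]: -25.92°.
Δφ = 53.02 − -67.50 = 120.52°.
a = sin²(Δφ/2) + cos φ₁ · cos φ₂ · sin²(Δλ/2) = 0.765498.
c = 2·atan2(√a, √(1−a)) = 2.13057 rad → d = 6371·c ≈ 13573.87 km.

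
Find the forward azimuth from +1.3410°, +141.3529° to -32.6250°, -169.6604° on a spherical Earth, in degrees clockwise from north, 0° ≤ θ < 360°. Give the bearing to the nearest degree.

Δλ = -169.6604 − 141.3529 = -311.0133°; wrapped into (−180°, 180°]: 48.9867°.
θ = atan2( sin Δλ · cos φ₂ , cos φ₁ · sin φ₂ − sin φ₁ · cos φ₂ · cos Δλ )
  = atan2(0.63550, -0.55193) = 130.974° → normalised to [0°, 360°): 130.974°.

131°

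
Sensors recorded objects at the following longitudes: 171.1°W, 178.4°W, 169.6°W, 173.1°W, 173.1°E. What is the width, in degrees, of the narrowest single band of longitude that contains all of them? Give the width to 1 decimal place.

Sort the longitudes: -178.4°, -173.1°, -171.1°, -169.6°, +173.1°.
Eastward gaps between consecutive values (wrapping around): 5.3°, 2.0°, 1.5°, 342.7°, 8.5°.
Largest gap = 342.7° ⇒ minimal covering band is its complement: 360° − 342.7° = 17.3°.
Band runs from +173.1° eastward to -169.6°, crossing the antimeridian.

17.3°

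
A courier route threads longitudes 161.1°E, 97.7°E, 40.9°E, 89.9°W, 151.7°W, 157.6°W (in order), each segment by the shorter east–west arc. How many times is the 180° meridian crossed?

Leg 1: +161.1° → +97.7°, shortest Δλ = -63.4° (west) — does not cross 180°.
Leg 2: +97.7° → +40.9°, shortest Δλ = -56.8° (west) — does not cross 180°.
Leg 3: +40.9° → -89.9°, shortest Δλ = -130.8° (west) — does not cross 180°.
Leg 4: -89.9° → -151.7°, shortest Δλ = -61.8° (west) — does not cross 180°.
Leg 5: -151.7° → -157.6°, shortest Δλ = -5.9° (west) — does not cross 180°.
Total crossings: 0.

0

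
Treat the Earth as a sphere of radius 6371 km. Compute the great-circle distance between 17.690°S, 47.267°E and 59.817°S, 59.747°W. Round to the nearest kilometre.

Δλ = -59.747 − 47.267 = -107.014°.
Δφ = -59.817 − -17.690 = -42.127°.
a = sin²(Δφ/2) + cos φ₁ · cos φ₂ · sin²(Δλ/2) = 0.438743.
c = 2·atan2(√a, √(1−a)) = 1.44797 rad → d = 6371·c ≈ 9225.04 km.

9225 km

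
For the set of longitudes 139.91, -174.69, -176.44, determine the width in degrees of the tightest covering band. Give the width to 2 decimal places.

Sort the longitudes: -176.44°, -174.69°, +139.91°.
Eastward gaps between consecutive values (wrapping around): 1.75°, 314.60°, 43.65°.
Largest gap = 314.60° ⇒ minimal covering band is its complement: 360° − 314.60° = 45.40°.
Band runs from +139.91° eastward to -174.69°, crossing the antimeridian.

45.40°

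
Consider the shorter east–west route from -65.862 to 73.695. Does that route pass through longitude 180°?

Signed shortest Δλ = ((73.695 − -65.862 + 180) mod 360) − 180 = 139.557°.
Going east by 139.557° from -65.862° reaches +73.695° without touching 180°.

No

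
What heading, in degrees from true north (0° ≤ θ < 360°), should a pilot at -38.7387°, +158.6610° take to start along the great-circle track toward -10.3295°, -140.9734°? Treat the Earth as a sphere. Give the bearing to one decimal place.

79.1°

Δλ = -140.9734 − 158.6610 = -299.6344°; wrapped into (−180°, 180°]: 60.3656°.
θ = atan2( sin Δλ · cos φ₂ , cos φ₁ · sin φ₂ − sin φ₁ · cos φ₂ · cos Δλ )
  = atan2(0.85511, 0.16454) = 79.108° → normalised to [0°, 360°): 79.108°.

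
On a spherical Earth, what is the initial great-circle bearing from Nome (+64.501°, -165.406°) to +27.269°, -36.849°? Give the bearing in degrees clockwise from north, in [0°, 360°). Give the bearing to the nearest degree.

Δλ = -36.849 − -165.406 = 128.557°.
θ = atan2( sin Δλ · cos φ₂ , cos φ₁ · sin φ₂ − sin φ₁ · cos φ₂ · cos Δλ )
  = atan2(0.69508, 0.69730) = 44.909° → normalised to [0°, 360°): 44.909°.

45°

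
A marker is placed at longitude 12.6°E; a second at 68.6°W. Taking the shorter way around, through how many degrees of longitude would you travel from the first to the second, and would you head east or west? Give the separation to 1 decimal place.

81.2° west

Raw difference: -68.6 − 12.6 = -81.2°.
Normalise into (−180°, 180°]: -81.2° stays -81.2°.
Negative ⇒ the second point lies to the west; separation 81.2°.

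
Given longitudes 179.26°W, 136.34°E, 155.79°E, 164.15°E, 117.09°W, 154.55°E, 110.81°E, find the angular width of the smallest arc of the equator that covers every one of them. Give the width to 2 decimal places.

Sort the longitudes: -179.26°, -117.09°, +110.81°, +136.34°, +154.55°, +155.79°, +164.15°.
Eastward gaps between consecutive values (wrapping around): 62.17°, 227.90°, 25.53°, 18.21°, 1.24°, 8.36°, 16.59°.
Largest gap = 227.90° ⇒ minimal covering band is its complement: 360° − 227.90° = 132.10°.
Band runs from +110.81° eastward to -117.09°, crossing the antimeridian.

132.10°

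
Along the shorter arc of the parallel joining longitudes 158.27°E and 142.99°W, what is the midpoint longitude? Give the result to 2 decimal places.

172.36°W

Signed shortest Δλ from +158.27° to -142.99° is +58.74°.
Midpoint longitude = +158.27° + (+58.74°)/2 = +158.27° + 29.37° = +187.64°.
Normalise into (−180°, 180°]: -172.36°.
(The naïve average (+158.27 + -142.99)/2 = 7.64° is on the wrong side of the globe.)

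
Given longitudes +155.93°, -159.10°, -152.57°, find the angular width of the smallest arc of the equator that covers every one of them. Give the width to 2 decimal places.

51.50°

Sort the longitudes: -159.10°, -152.57°, +155.93°.
Eastward gaps between consecutive values (wrapping around): 6.53°, 308.50°, 44.97°.
Largest gap = 308.50° ⇒ minimal covering band is its complement: 360° − 308.50° = 51.50°.
Band runs from +155.93° eastward to -152.57°, crossing the antimeridian.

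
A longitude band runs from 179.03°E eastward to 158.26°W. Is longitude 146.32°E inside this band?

No

Band width going east from +179.03° to -158.26°: ((-158.26 − 179.03) mod 360) = 22.71°.
Offset of +146.32° east of the west edge: ((146.32 − 179.03) mod 360) = 327.29°.
327.29° > 22.71° ⇒ outside.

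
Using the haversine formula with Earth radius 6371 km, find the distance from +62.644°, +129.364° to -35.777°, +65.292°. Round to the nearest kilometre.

12328 km

Δλ = 65.292 − 129.364 = -64.072°.
Δφ = -35.777 − 62.644 = -98.421°.
a = sin²(Δφ/2) + cos φ₁ · cos φ₂ · sin²(Δλ/2) = 0.678123.
c = 2·atan2(√a, √(1−a)) = 1.93504 rad → d = 6371·c ≈ 12328.16 km.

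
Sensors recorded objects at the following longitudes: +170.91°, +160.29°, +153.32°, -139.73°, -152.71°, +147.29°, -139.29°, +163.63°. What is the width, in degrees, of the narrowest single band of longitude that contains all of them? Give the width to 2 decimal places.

73.42°

Sort the longitudes: -152.71°, -139.73°, -139.29°, +147.29°, +153.32°, +160.29°, +163.63°, +170.91°.
Eastward gaps between consecutive values (wrapping around): 12.98°, 0.44°, 286.58°, 6.03°, 6.97°, 3.34°, 7.28°, 36.38°.
Largest gap = 286.58° ⇒ minimal covering band is its complement: 360° − 286.58° = 73.42°.
Band runs from +147.29° eastward to -139.29°, crossing the antimeridian.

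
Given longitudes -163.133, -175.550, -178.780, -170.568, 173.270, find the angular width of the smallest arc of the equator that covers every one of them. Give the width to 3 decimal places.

23.597°

Sort the longitudes: -178.780°, -175.550°, -170.568°, -163.133°, +173.270°.
Eastward gaps between consecutive values (wrapping around): 3.230°, 4.982°, 7.435°, 336.403°, 7.950°.
Largest gap = 336.403° ⇒ minimal covering band is its complement: 360° − 336.403° = 23.597°.
Band runs from +173.270° eastward to -163.133°, crossing the antimeridian.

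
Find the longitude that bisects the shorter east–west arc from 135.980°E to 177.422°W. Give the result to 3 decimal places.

159.279°E

Signed shortest Δλ from +135.980° to -177.422° is +46.598°.
Midpoint longitude = +135.980° + (+46.598°)/2 = +135.980° + 23.299° = +159.279°.
(The naïve average (+135.980 + -177.422)/2 = -20.721° is on the wrong side of the globe.)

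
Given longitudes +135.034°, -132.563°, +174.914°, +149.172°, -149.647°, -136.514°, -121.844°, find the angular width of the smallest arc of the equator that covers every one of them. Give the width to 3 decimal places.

Sort the longitudes: -149.647°, -136.514°, -132.563°, -121.844°, +135.034°, +149.172°, +174.914°.
Eastward gaps between consecutive values (wrapping around): 13.133°, 3.951°, 10.719°, 256.878°, 14.138°, 25.742°, 35.439°.
Largest gap = 256.878° ⇒ minimal covering band is its complement: 360° − 256.878° = 103.122°.
Band runs from +135.034° eastward to -121.844°, crossing the antimeridian.

103.122°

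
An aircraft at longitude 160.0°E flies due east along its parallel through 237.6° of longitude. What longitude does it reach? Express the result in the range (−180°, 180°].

37.6°E

Start at +160.0°; shift +237.6° → +397.6°.
+397.6° lies outside (−180°, 180°]; subtract 360° → +37.6°.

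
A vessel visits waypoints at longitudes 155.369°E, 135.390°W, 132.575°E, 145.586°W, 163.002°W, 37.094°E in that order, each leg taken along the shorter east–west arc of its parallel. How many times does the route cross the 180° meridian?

Leg 1: +155.369° → -135.390°, shortest Δλ = 69.241° (east) — crosses 180°.
Leg 2: -135.390° → +132.575°, shortest Δλ = -92.035° (west) — crosses 180°.
Leg 3: +132.575° → -145.586°, shortest Δλ = 81.839° (east) — crosses 180°.
Leg 4: -145.586° → -163.002°, shortest Δλ = -17.416° (west) — does not cross 180°.
Leg 5: -163.002° → +37.094°, shortest Δλ = -159.904° (west) — crosses 180°.
Total crossings: 4.

4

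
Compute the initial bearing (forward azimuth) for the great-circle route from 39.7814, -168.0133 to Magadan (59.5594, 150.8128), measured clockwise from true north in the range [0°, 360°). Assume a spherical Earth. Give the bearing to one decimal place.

321.4°

Δλ = 150.8128 − -168.0133 = 318.8261°; wrapped into (−180°, 180°]: -41.1739°.
θ = atan2( sin Δλ · cos φ₂ , cos φ₁ · sin φ₂ − sin φ₁ · cos φ₂ · cos Δλ )
  = atan2(-0.33355, 0.41854) = -38.552° → normalised to [0°, 360°): 321.448°.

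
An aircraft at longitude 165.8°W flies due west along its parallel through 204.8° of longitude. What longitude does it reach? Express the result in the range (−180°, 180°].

10.6°W

Start at -165.8°; shift −204.8° → -370.6°.
-370.6° lies outside (−180°, 180°]; add 360° → -10.6°.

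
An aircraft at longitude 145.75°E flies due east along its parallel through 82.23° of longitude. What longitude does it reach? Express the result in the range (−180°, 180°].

Start at +145.75°; shift +82.23° → +227.98°.
+227.98° lies outside (−180°, 180°]; subtract 360° → -132.02°.

132.02°W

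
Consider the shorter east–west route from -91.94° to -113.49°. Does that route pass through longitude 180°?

No

Signed shortest Δλ = ((-113.49 − -91.94 + 180) mod 360) − 180 = -21.55°.
Going west by 21.55° from -91.94° reaches -113.49° without touching 180°.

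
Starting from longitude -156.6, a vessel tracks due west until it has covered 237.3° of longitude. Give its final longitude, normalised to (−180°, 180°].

-33.9°

Start at -156.6°; shift −237.3° → -393.9°.
-393.9° lies outside (−180°, 180°]; add 360° → -33.9°.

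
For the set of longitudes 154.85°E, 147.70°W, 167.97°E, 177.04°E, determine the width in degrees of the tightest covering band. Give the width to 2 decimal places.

57.45°

Sort the longitudes: -147.70°, +154.85°, +167.97°, +177.04°.
Eastward gaps between consecutive values (wrapping around): 302.55°, 13.12°, 9.07°, 35.26°.
Largest gap = 302.55° ⇒ minimal covering band is its complement: 360° − 302.55° = 57.45°.
Band runs from +154.85° eastward to -147.70°, crossing the antimeridian.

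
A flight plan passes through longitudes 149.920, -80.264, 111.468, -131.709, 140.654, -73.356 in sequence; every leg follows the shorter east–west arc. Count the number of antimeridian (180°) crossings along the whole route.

5

Leg 1: +149.920° → -80.264°, shortest Δλ = 129.816° (east) — crosses 180°.
Leg 2: -80.264° → +111.468°, shortest Δλ = -168.268° (west) — crosses 180°.
Leg 3: +111.468° → -131.709°, shortest Δλ = 116.823° (east) — crosses 180°.
Leg 4: -131.709° → +140.654°, shortest Δλ = -87.637° (west) — crosses 180°.
Leg 5: +140.654° → -73.356°, shortest Δλ = 145.99° (east) — crosses 180°.
Total crossings: 5.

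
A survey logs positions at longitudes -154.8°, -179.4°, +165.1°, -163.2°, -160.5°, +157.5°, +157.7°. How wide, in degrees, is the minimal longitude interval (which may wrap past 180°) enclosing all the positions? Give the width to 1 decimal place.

47.7°

Sort the longitudes: -179.4°, -163.2°, -160.5°, -154.8°, +157.5°, +157.7°, +165.1°.
Eastward gaps between consecutive values (wrapping around): 16.2°, 2.7°, 5.7°, 312.3°, 0.2°, 7.4°, 15.5°.
Largest gap = 312.3° ⇒ minimal covering band is its complement: 360° − 312.3° = 47.7°.
Band runs from +157.5° eastward to -154.8°, crossing the antimeridian.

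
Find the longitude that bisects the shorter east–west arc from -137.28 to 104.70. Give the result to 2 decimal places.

+163.71°

Signed shortest Δλ from -137.28° to +104.70° is -118.02°.
Midpoint longitude = -137.28° + (-118.02°)/2 = -137.28° − 59.01° = -196.29°.
Normalise into (−180°, 180°]: +163.71°.
(The naïve average (-137.28 + +104.70)/2 = -16.29° is on the wrong side of the globe.)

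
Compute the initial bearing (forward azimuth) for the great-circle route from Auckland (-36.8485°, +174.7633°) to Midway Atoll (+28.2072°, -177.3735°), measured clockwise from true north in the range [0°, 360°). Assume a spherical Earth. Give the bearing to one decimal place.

7.6°

Δλ = -177.3735 − 174.7633 = -352.1368°; wrapped into (−180°, 180°]: 7.8632°.
θ = atan2( sin Δλ · cos φ₂ , cos φ₁ · sin φ₂ − sin φ₁ · cos φ₂ · cos Δλ )
  = atan2(0.12056, 0.90175) = 7.615° → normalised to [0°, 360°): 7.615°.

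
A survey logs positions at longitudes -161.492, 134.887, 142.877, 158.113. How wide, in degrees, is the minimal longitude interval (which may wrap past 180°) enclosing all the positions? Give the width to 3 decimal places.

63.621°

Sort the longitudes: -161.492°, +134.887°, +142.877°, +158.113°.
Eastward gaps between consecutive values (wrapping around): 296.379°, 7.990°, 15.236°, 40.395°.
Largest gap = 296.379° ⇒ minimal covering band is its complement: 360° − 296.379° = 63.621°.
Band runs from +134.887° eastward to -161.492°, crossing the antimeridian.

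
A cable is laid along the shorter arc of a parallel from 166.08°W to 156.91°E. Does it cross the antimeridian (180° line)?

Yes

Naïve |156.91 − -166.08| = 322.99° > 180°, so the shorter arc goes the other way round — across 180°.
Signed shortest Δλ = ((156.91 − -166.08 + 180) mod 360) − 180 = -37.01°.
Going west by 37.01° from -166.08° passes through 180° before reaching +156.91°.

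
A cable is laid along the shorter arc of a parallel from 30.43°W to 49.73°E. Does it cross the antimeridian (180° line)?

No

Signed shortest Δλ = ((49.73 − -30.43 + 180) mod 360) − 180 = 80.16°.
Going east by 80.16° from -30.43° reaches +49.73° without touching 180°.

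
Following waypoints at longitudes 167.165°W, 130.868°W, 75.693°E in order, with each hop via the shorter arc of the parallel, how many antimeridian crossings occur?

Leg 1: -167.165° → -130.868°, shortest Δλ = 36.297° (east) — does not cross 180°.
Leg 2: -130.868° → +75.693°, shortest Δλ = -153.439° (west) — crosses 180°.
Total crossings: 1.

1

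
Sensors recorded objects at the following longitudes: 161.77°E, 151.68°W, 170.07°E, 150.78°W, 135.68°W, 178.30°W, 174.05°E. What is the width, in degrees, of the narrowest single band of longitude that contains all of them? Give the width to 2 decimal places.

62.55°

Sort the longitudes: -178.30°, -151.68°, -150.78°, -135.68°, +161.77°, +170.07°, +174.05°.
Eastward gaps between consecutive values (wrapping around): 26.62°, 0.90°, 15.10°, 297.45°, 8.30°, 3.98°, 7.65°.
Largest gap = 297.45° ⇒ minimal covering band is its complement: 360° − 297.45° = 62.55°.
Band runs from +161.77° eastward to -135.68°, crossing the antimeridian.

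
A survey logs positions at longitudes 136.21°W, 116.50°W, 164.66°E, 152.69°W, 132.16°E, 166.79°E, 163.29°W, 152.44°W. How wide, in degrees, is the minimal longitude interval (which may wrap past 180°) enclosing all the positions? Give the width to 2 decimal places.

111.34°

Sort the longitudes: -163.29°, -152.69°, -152.44°, -136.21°, -116.50°, +132.16°, +164.66°, +166.79°.
Eastward gaps between consecutive values (wrapping around): 10.60°, 0.25°, 16.23°, 19.71°, 248.66°, 32.50°, 2.13°, 29.92°.
Largest gap = 248.66° ⇒ minimal covering band is its complement: 360° − 248.66° = 111.34°.
Band runs from +132.16° eastward to -116.50°, crossing the antimeridian.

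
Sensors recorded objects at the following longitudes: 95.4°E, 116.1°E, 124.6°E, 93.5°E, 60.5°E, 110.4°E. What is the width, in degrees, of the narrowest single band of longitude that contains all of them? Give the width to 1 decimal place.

64.1°

Sort the longitudes: +60.5°, +93.5°, +95.4°, +110.4°, +116.1°, +124.6°.
Eastward gaps between consecutive values (wrapping around): 33.0°, 1.9°, 15.0°, 5.7°, 8.5°, 295.9°.
Largest gap = 295.9° ⇒ minimal covering band is its complement: 360° − 295.9° = 64.1°.
Band runs from +60.5° eastward to +124.6°.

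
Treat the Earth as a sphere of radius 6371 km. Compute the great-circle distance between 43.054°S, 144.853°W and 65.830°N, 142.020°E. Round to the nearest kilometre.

13612 km

Δλ = 142.020 − -144.853 = 286.873°; wrapped into (−180°, 180°]: -73.127°.
Δφ = 65.830 − -43.054 = 108.884°.
a = sin²(Δφ/2) + cos φ₁ · cos φ₂ · sin²(Δλ/2) = 0.768000.
c = 2·atan2(√a, √(1−a)) = 2.13649 rad → d = 6371·c ≈ 13611.57 km.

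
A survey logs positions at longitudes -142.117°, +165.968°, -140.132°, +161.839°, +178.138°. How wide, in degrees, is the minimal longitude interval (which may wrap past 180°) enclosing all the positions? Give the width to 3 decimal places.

58.029°

Sort the longitudes: -142.117°, -140.132°, +161.839°, +165.968°, +178.138°.
Eastward gaps between consecutive values (wrapping around): 1.985°, 301.971°, 4.129°, 12.170°, 39.745°.
Largest gap = 301.971° ⇒ minimal covering band is its complement: 360° − 301.971° = 58.029°.
Band runs from +161.839° eastward to -140.132°, crossing the antimeridian.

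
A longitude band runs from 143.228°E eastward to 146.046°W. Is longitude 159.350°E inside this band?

Band width going east from +143.228° to -146.046°: ((-146.046 − 143.228) mod 360) = 70.726°.
Offset of +159.350° east of the west edge: ((159.350 − 143.228) mod 360) = 16.122°.
16.122° ≤ 70.726° ⇒ inside.

Yes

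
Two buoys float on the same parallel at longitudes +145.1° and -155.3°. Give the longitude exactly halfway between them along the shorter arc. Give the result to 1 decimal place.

+174.9°

Signed shortest Δλ from +145.1° to -155.3° is +59.6°.
Midpoint longitude = +145.1° + (+59.6°)/2 = +145.1° + 29.8° = +174.9°.
(The naïve average (+145.1 + -155.3)/2 = -5.1° is on the wrong side of the globe.)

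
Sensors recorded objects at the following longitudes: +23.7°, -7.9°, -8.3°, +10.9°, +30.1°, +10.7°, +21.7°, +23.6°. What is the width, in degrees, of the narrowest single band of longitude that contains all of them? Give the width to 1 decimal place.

Sort the longitudes: -8.3°, -7.9°, +10.7°, +10.9°, +21.7°, +23.6°, +23.7°, +30.1°.
Eastward gaps between consecutive values (wrapping around): 0.4°, 18.6°, 0.2°, 10.8°, 1.9°, 0.1°, 6.4°, 321.6°.
Largest gap = 321.6° ⇒ minimal covering band is its complement: 360° − 321.6° = 38.4°.
Band runs from -8.3° eastward to +30.1°.

38.4°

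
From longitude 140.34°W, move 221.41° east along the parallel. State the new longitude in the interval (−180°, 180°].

81.07°E

Start at -140.34°; shift +221.41° → +81.07°.
+81.07° already lies in (−180°, 180°].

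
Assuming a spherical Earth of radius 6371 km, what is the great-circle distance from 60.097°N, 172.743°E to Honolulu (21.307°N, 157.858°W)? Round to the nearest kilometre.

Δλ = -157.858 − 172.743 = -330.601°; wrapped into (−180°, 180°]: 29.399°.
Δφ = 21.307 − 60.097 = -38.790°.
a = sin²(Δφ/2) + cos φ₁ · cos φ₂ · sin²(Δλ/2) = 0.140182.
c = 2·atan2(√a, √(1−a)) = 0.76752 rad → d = 6371·c ≈ 4889.86 km.

4890 km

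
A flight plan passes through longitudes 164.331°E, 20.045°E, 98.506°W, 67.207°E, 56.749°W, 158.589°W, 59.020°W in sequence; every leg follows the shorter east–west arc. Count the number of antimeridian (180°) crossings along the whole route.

Leg 1: +164.331° → +20.045°, shortest Δλ = -144.286° (west) — does not cross 180°.
Leg 2: +20.045° → -98.506°, shortest Δλ = -118.551° (west) — does not cross 180°.
Leg 3: -98.506° → +67.207°, shortest Δλ = 165.713° (east) — does not cross 180°.
Leg 4: +67.207° → -56.749°, shortest Δλ = -123.956° (west) — does not cross 180°.
Leg 5: -56.749° → -158.589°, shortest Δλ = -101.84° (west) — does not cross 180°.
Leg 6: -158.589° → -59.020°, shortest Δλ = 99.569° (east) — does not cross 180°.
Total crossings: 0.

0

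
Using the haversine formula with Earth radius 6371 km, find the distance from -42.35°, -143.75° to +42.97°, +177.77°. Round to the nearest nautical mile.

5527 nmi

Δλ = 177.77 − -143.75 = 321.52°; wrapped into (−180°, 180°]: -38.48°.
Δφ = 42.97 − -42.35 = 85.32°.
a = sin²(Δφ/2) + cos φ₁ · cos φ₂ · sin²(Δλ/2) = 0.517925.
c = 2·atan2(√a, √(1−a)) = 1.60665 rad → d = 6371·c ≈ 10235.99 km ≈ 5526.99 nmi.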